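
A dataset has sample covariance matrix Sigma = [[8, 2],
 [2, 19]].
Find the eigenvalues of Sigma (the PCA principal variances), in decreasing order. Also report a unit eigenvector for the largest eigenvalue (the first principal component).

Step 1 — characteristic polynomial of 2×2 Sigma:
  det(Sigma - λI) = λ² - trace · λ + det = 0.
  trace = 8 + 19 = 27, det = 8·19 - (2)² = 148.
Step 2 — discriminant:
  Δ = trace² - 4·det = 729 - 592 = 137.
Step 3 — eigenvalues:
  λ = (trace ± √Δ)/2 = (27 ± 11.7047)/2,
  λ_1 = 19.3523,  λ_2 = 7.6477.

Step 4 — unit eigenvector for λ_1: solve (Sigma - λ_1 I)v = 0. First row:
  (8 - 19.3523)·v_x + (2)·v_y = 0, i.e. (-11.3523)·v_x + (2)·v_y = 0,
  so v ∝ (b, λ_1 - a) = (2, 11.3523) = u.
  ||u|| = √((2)² + (11.3523)²) = √(132.8758) ≈ 11.5272,
  v_1 = u/||u|| ≈ (0.1735, 0.9848) (||v_1|| = 1).

λ_1 = 19.3523,  λ_2 = 7.6477;  v_1 ≈ (0.1735, 0.9848)


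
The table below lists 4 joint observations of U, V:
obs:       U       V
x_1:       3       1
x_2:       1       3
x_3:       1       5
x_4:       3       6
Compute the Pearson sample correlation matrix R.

Step 1 — column means:
  mean(U) = (3 + 1 + 1 + 3) / 4 = 8/4 = 2
  mean(V) = (1 + 3 + 5 + 6) / 4 = 15/4 = 3.75

Step 2 — sample variances and covariances s[i,j] = (1/(n-1)) · Σ_k (x_{k,i} - mean_i) · (x_{k,j} - mean_j), with n-1 = 3:
  s[U,U] = ((1)·(1) + (-1)·(-1) + (-1)·(-1) + (1)·(1)) / 3 = 4/3 = 1.3333
  s[U,V] = ((1)·(-2.75) + (-1)·(-0.75) + (-1)·(1.25) + (1)·(2.25)) / 3 = -1/3 = -0.3333
  s[V,V] = ((-2.75)·(-2.75) + (-0.75)·(-0.75) + (1.25)·(1.25) + (2.25)·(2.25)) / 3 = 14.75/3 = 4.9167
  Sample standard deviations s_i = √(s[i,i]):
  s(U) = √(1.3333) = 1.1547
  s(V) = √(4.9167) = 2.2174

Step 3 — r_{ij} = s_{ij} / (s_i · s_j):
  r[U,U] = 1 (diagonal).
  r[U,V] = -0.3333 / (1.1547 · 2.2174) = -0.3333 / 2.5604 = -0.1302
  r[V,V] = 1 (diagonal).

R is symmetric with unit diagonal. Assembling:

R = [[1, -0.1302],
 [-0.1302, 1]]


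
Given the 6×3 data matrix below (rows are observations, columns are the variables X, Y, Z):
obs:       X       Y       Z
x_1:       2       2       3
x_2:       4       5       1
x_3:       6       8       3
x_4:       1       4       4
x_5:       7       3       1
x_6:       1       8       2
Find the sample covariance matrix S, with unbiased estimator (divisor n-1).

Step 1 — column means:
  mean(X) = (2 + 4 + 6 + 1 + 7 + 1) / 6 = 21/6 = 3.5
  mean(Y) = (2 + 5 + 8 + 4 + 3 + 8) / 6 = 30/6 = 5
  mean(Z) = (3 + 1 + 3 + 4 + 1 + 2) / 6 = 14/6 = 2.3333

Step 2 — sample covariance S[i,j] = (1/(n-1)) · Σ_k (x_{k,i} - mean_i) · (x_{k,j} - mean_j), with n-1 = 5.
  S[X,X] = ((-1.5)·(-1.5) + (0.5)·(0.5) + (2.5)·(2.5) + (-2.5)·(-2.5) + (3.5)·(3.5) + (-2.5)·(-2.5)) / 5 = 33.5/5 = 6.7
  S[X,Y] = ((-1.5)·(-3) + (0.5)·(0) + (2.5)·(3) + (-2.5)·(-1) + (3.5)·(-2) + (-2.5)·(3)) / 5 = 0/5 = 0
  S[X,Z] = ((-1.5)·(0.6667) + (0.5)·(-1.3333) + (2.5)·(0.6667) + (-2.5)·(1.6667) + (3.5)·(-1.3333) + (-2.5)·(-0.3333)) / 5 = -8/5 = -1.6
  S[Y,Y] = ((-3)·(-3) + (0)·(0) + (3)·(3) + (-1)·(-1) + (-2)·(-2) + (3)·(3)) / 5 = 32/5 = 6.4
  S[Y,Z] = ((-3)·(0.6667) + (0)·(-1.3333) + (3)·(0.6667) + (-1)·(1.6667) + (-2)·(-1.3333) + (3)·(-0.3333)) / 5 = 0/5 = 0
  S[Z,Z] = ((0.6667)·(0.6667) + (-1.3333)·(-1.3333) + (0.6667)·(0.6667) + (1.6667)·(1.6667) + (-1.3333)·(-1.3333) + (-0.3333)·(-0.3333)) / 5 = 7.3333/5 = 1.4667

S is symmetric (S[j,i] = S[i,j]). Assembling:

S = [[6.7, 0, -1.6],
 [0, 6.4, 0],
 [-1.6, 0, 1.4667]]


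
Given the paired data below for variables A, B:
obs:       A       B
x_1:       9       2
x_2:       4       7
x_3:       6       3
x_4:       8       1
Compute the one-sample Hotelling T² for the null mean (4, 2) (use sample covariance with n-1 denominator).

Step 1 — sample mean vector:
  mean(A) = (9 + 4 + 6 + 8) / 4 = 27/4 = 6.75
  mean(B) = (2 + 7 + 3 + 1) / 4 = 13/4 = 3.25
  x̄ = (6.75, 3.25),  deviation x̄ - mu_0 = (6.75, 3.25) - (4, 2) = (2.75, 1.25).

Step 2 — sample covariance matrix, S[i,j] = (1/(n-1)) · Σ_k (x_{k,i} - mean_i) · (x_{k,j} - mean_j), divisor n-1 = 3:
  S[A,A] = ((2.25)·(2.25) + (-2.75)·(-2.75) + (-0.75)·(-0.75) + (1.25)·(1.25)) / 3 = 14.75/3 = 4.9167
  S[A,B] = ((2.25)·(-1.25) + (-2.75)·(3.75) + (-0.75)·(-0.25) + (1.25)·(-2.25)) / 3 = -15.75/3 = -5.25
  S[B,B] = ((-1.25)·(-1.25) + (3.75)·(3.75) + (-0.25)·(-0.25) + (-2.25)·(-2.25)) / 3 = 20.75/3 = 6.9167
  S = [[4.9167, -5.25],
 [-5.25, 6.9167]].

Step 3 — invert S. det(S) = 4.9167·6.9167 - (-5.25)² = 6.4444.
  S^{-1} = (1/det) · [[d, -b], [-b, a]] = [[1.0733, 0.8147],
 [0.8147, 0.7629]].

Step 4 — quadratic form (x̄ - mu_0)^T · S^{-1} · (x̄ - mu_0):
  S^{-1} · (x̄ - mu_0) = (3.9698, 3.194),
  (x̄ - mu_0)^T · [...] = (2.75)·(3.9698) + (1.25)·(3.194) = 14.9095.

Step 5 — scale by n: T² = 4 · 14.9095 = 59.6379.

T² ≈ 59.6379


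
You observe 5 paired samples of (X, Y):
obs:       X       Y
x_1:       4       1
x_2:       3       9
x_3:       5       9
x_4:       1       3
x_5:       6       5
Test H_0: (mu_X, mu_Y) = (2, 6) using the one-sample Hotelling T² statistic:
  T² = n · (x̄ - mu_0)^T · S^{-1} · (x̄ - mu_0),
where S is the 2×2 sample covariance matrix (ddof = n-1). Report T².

Step 1 — sample mean vector:
  mean(X) = (4 + 3 + 5 + 1 + 6) / 5 = 19/5 = 3.8
  mean(Y) = (1 + 9 + 9 + 3 + 5) / 5 = 27/5 = 5.4
  x̄ = (3.8, 5.4),  deviation x̄ - mu_0 = (3.8, 5.4) - (2, 6) = (1.8, -0.6).

Step 2 — sample covariance matrix, S[i,j] = (1/(n-1)) · Σ_k (x_{k,i} - mean_i) · (x_{k,j} - mean_j), divisor n-1 = 4:
  S[X,X] = ((0.2)·(0.2) + (-0.8)·(-0.8) + (1.2)·(1.2) + (-2.8)·(-2.8) + (2.2)·(2.2)) / 4 = 14.8/4 = 3.7
  S[X,Y] = ((0.2)·(-4.4) + (-0.8)·(3.6) + (1.2)·(3.6) + (-2.8)·(-2.4) + (2.2)·(-0.4)) / 4 = 6.4/4 = 1.6
  S[Y,Y] = ((-4.4)·(-4.4) + (3.6)·(3.6) + (3.6)·(3.6) + (-2.4)·(-2.4) + (-0.4)·(-0.4)) / 4 = 51.2/4 = 12.8
  S = [[3.7, 1.6],
 [1.6, 12.8]].

Step 3 — invert S. det(S) = 3.7·12.8 - (1.6)² = 44.8.
  S^{-1} = (1/det) · [[d, -b], [-b, a]] = [[0.2857, -0.0357],
 [-0.0357, 0.0826]].

Step 4 — quadratic form (x̄ - mu_0)^T · S^{-1} · (x̄ - mu_0):
  S^{-1} · (x̄ - mu_0) = (0.5357, -0.1138),
  (x̄ - mu_0)^T · [...] = (1.8)·(0.5357) + (-0.6)·(-0.1138) = 1.0326.

Step 5 — scale by n: T² = 5 · 1.0326 = 5.1629.

T² ≈ 5.1629


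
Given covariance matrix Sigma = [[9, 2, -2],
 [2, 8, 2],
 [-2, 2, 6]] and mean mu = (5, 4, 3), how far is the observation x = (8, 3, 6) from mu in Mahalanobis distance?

Step 1 — centre the observation: (x - mu) = (3, -1, 3).

Step 2 — invert Sigma (cofactor / det for 3×3, or solve directly):
  Sigma^{-1} = [[0.1358, -0.0494, 0.0617],
 [-0.0494, 0.1543, -0.0679],
 [0.0617, -0.0679, 0.2099]].

Step 3 — form the quadratic (x - mu)^T · Sigma^{-1} · (x - mu):
  Sigma^{-1} · (x - mu) = (0.642, -0.5062, 0.8827).
  (x - mu)^T · [Sigma^{-1} · (x - mu)] = (3)·(0.642) + (-1)·(-0.5062) + (3)·(0.8827) = 5.0802.

Step 4 — take square root: d = √(5.0802) ≈ 2.2539.

d(x, mu) = √(5.0802) ≈ 2.2539


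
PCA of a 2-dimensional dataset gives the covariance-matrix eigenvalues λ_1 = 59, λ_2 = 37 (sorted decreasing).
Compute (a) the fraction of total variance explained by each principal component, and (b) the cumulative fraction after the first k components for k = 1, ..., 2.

Step 1 — total variance = trace(Sigma) = Σ λ_i = 59 + 37 = 96.

Step 2 — fraction explained by component i = λ_i / Σ λ:
  PC1: 59/96 = 0.6146
  PC2: 37/96 = 0.3854

Step 3 — cumulative fraction after k components = (λ_1 + ... + λ_k) / Σ λ:
  k = 1: 59/96 = 0.6146
  k = 2: (59 + 37)/96 = 96/96 = 1

Summary (fraction, with percent):

explained: PC1 0.6146 (61.46%), PC2 0.3854 (38.54%);  cumulative: 0.6146, 1


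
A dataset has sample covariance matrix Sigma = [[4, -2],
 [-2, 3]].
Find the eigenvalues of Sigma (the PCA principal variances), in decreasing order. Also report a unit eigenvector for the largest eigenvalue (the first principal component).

Step 1 — characteristic polynomial of 2×2 Sigma:
  det(Sigma - λI) = λ² - trace · λ + det = 0.
  trace = 4 + 3 = 7, det = 4·3 - (-2)² = 8.
Step 2 — discriminant:
  Δ = trace² - 4·det = 49 - 32 = 17.
Step 3 — eigenvalues:
  λ = (trace ± √Δ)/2 = (7 ± 4.1231)/2,
  λ_1 = 5.5616,  λ_2 = 1.4384.

Step 4 — unit eigenvector for λ_1: solve (Sigma - λ_1 I)v = 0. First row:
  (4 - 5.5616)·v_x + (-2)·v_y = 0, i.e. (-1.5616)·v_x + (-2)·v_y = 0,
  so v ∝ (b, λ_1 - a) = (-2, 1.5616); multiply by -1 so the first entry is positive: u = (2, -1.5616).
  ||u|| = √((2)² + (-1.5616)²) = √(6.4384) ≈ 2.5374,
  v_1 = u/||u|| ≈ (0.7882, -0.6154) (||v_1|| = 1).

λ_1 = 5.5616,  λ_2 = 1.4384;  v_1 ≈ (0.7882, -0.6154)


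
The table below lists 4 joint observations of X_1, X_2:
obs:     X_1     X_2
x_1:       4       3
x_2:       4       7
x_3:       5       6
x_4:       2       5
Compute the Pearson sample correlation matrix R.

Step 1 — column means:
  mean(X_1) = (4 + 4 + 5 + 2) / 4 = 15/4 = 3.75
  mean(X_2) = (3 + 7 + 6 + 5) / 4 = 21/4 = 5.25

Step 2 — sample variances and covariances s[i,j] = (1/(n-1)) · Σ_k (x_{k,i} - mean_i) · (x_{k,j} - mean_j), with n-1 = 3:
  s[X_1,X_1] = ((0.25)·(0.25) + (0.25)·(0.25) + (1.25)·(1.25) + (-1.75)·(-1.75)) / 3 = 4.75/3 = 1.5833
  s[X_1,X_2] = ((0.25)·(-2.25) + (0.25)·(1.75) + (1.25)·(0.75) + (-1.75)·(-0.25)) / 3 = 1.25/3 = 0.4167
  s[X_2,X_2] = ((-2.25)·(-2.25) + (1.75)·(1.75) + (0.75)·(0.75) + (-0.25)·(-0.25)) / 3 = 8.75/3 = 2.9167
  Sample standard deviations s_i = √(s[i,i]):
  s(X_1) = √(1.5833) = 1.2583
  s(X_2) = √(2.9167) = 1.7078

Step 3 — r_{ij} = s_{ij} / (s_i · s_j):
  r[X_1,X_1] = 1 (diagonal).
  r[X_1,X_2] = 0.4167 / (1.2583 · 1.7078) = 0.4167 / 2.149 = 0.1939
  r[X_2,X_2] = 1 (diagonal).

R is symmetric with unit diagonal. Assembling:

R = [[1, 0.1939],
 [0.1939, 1]]


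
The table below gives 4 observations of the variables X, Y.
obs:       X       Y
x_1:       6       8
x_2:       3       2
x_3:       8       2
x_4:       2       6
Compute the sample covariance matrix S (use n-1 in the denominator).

Step 1 — column means:
  mean(X) = (6 + 3 + 8 + 2) / 4 = 19/4 = 4.75
  mean(Y) = (8 + 2 + 2 + 6) / 4 = 18/4 = 4.5

Step 2 — sample covariance S[i,j] = (1/(n-1)) · Σ_k (x_{k,i} - mean_i) · (x_{k,j} - mean_j), with n-1 = 3.
  S[X,X] = ((1.25)·(1.25) + (-1.75)·(-1.75) + (3.25)·(3.25) + (-2.75)·(-2.75)) / 3 = 22.75/3 = 7.5833
  S[X,Y] = ((1.25)·(3.5) + (-1.75)·(-2.5) + (3.25)·(-2.5) + (-2.75)·(1.5)) / 3 = -3.5/3 = -1.1667
  S[Y,Y] = ((3.5)·(3.5) + (-2.5)·(-2.5) + (-2.5)·(-2.5) + (1.5)·(1.5)) / 3 = 27/3 = 9

S is symmetric (S[j,i] = S[i,j]). Assembling:

S = [[7.5833, -1.1667],
 [-1.1667, 9]]


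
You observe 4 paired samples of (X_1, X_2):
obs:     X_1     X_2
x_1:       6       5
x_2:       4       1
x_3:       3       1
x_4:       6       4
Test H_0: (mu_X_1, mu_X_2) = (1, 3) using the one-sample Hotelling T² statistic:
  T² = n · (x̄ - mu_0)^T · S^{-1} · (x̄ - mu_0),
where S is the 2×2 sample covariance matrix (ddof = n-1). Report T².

Step 1 — sample mean vector:
  mean(X_1) = (6 + 4 + 3 + 6) / 4 = 19/4 = 4.75
  mean(X_2) = (5 + 1 + 1 + 4) / 4 = 11/4 = 2.75
  x̄ = (4.75, 2.75),  deviation x̄ - mu_0 = (4.75, 2.75) - (1, 3) = (3.75, -0.25).

Step 2 — sample covariance matrix, S[i,j] = (1/(n-1)) · Σ_k (x_{k,i} - mean_i) · (x_{k,j} - mean_j), divisor n-1 = 3:
  S[X_1,X_1] = ((1.25)·(1.25) + (-0.75)·(-0.75) + (-1.75)·(-1.75) + (1.25)·(1.25)) / 3 = 6.75/3 = 2.25
  S[X_1,X_2] = ((1.25)·(2.25) + (-0.75)·(-1.75) + (-1.75)·(-1.75) + (1.25)·(1.25)) / 3 = 8.75/3 = 2.9167
  S[X_2,X_2] = ((2.25)·(2.25) + (-1.75)·(-1.75) + (-1.75)·(-1.75) + (1.25)·(1.25)) / 3 = 12.75/3 = 4.25
  S = [[2.25, 2.9167],
 [2.9167, 4.25]].

Step 3 — invert S. det(S) = 2.25·4.25 - (2.9167)² = 1.0556.
  S^{-1} = (1/det) · [[d, -b], [-b, a]] = [[4.0263, -2.7632],
 [-2.7632, 2.1316]].

Step 4 — quadratic form (x̄ - mu_0)^T · S^{-1} · (x̄ - mu_0):
  S^{-1} · (x̄ - mu_0) = (15.7895, -10.8947),
  (x̄ - mu_0)^T · [...] = (3.75)·(15.7895) + (-0.25)·(-10.8947) = 61.9342.

Step 5 — scale by n: T² = 4 · 61.9342 = 247.7368.

T² ≈ 247.7368


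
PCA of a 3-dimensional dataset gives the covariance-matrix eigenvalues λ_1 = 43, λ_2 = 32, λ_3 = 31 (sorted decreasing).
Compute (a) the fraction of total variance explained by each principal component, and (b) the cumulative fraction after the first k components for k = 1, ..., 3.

Step 1 — total variance = trace(Sigma) = Σ λ_i = 43 + 32 + 31 = 106.

Step 2 — fraction explained by component i = λ_i / Σ λ:
  PC1: 43/106 = 0.4057
  PC2: 32/106 = 0.3019
  PC3: 31/106 = 0.2925

Step 3 — cumulative fraction after k components = (λ_1 + ... + λ_k) / Σ λ:
  k = 1: 43/106 = 0.4057
  k = 2: (43 + 32)/106 = 75/106 = 0.7075
  k = 3: (43 + 32 + 31)/106 = 106/106 = 1

Summary (fraction, with percent):

explained: PC1 0.4057 (40.57%), PC2 0.3019 (30.19%), PC3 0.2925 (29.25%);  cumulative: 0.4057, 0.7075, 1


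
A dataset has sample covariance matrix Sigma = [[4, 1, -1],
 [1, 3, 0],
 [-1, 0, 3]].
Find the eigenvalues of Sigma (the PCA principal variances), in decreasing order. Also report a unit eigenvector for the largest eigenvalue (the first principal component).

Step 1 — characteristic polynomial p(λ) = det(λI - Sigma) = λ³ - tr·λ² + c_1·λ - det, where tr = trace, c_1 = sum of the principal 2×2 minors, det = det(Sigma):
  tr = 4 + 3 + 3 = 10,
  c_1 = (4·3 - (1)²) + (4·3 - (-1)²) + (3·3 - (0)²) = 11 + 11 + 9 = 31,
  det = 4·(3·3 - (0)²) - (1)·((1)·3 - (0)·(-1)) + (-1)·((1)·(0) - 3·(-1)) = 4·(9) - (1)·(3) + (-1)·(3) = 30.
  So p(λ) = λ³ - 10λ² + 31λ - 30.
Step 2 — look for an integer root (rational root theorem: any rational root is an integer divisor of 30). Testing λ = 2:
  p(2) = 8 - 40 + 62 - 30 = 0  ✓
  Dividing out (λ - 2): p(λ) = (λ - 2)(λ² - 8λ + 15).
Step 3 — remaining eigenvalues from the quadratic λ² - 8λ + 15 = 0:
  Δ = 8² - 4·15 = 64 - 60 = 4,  λ = (8 ± √4)/2 = (8 ± 2)/2 = 5 or 3.
  Sorted: λ_1 = 5,  λ_2 = 3,  λ_3 = 2  (check: sum = 10 = tr ✓).

Step 4 — unit eigenvector for λ_1 = 5: v spans the null space of (Sigma - λ_1 I), whose rows are
  r_1 = (-1, 1, -1),  r_2 = (1, -2, 0),  r_3 = (-1, 0, -2).
  v is orthogonal to every row, so take v ∝ r_1 × r_2 = ((1)·(0) - (-1)·(-2), (-1)·(1) - (-1)·(0), (-1)·(-2) - (1)·(1)) = (-2, -1, 1).
  Rescale (multiply by -1 so the first nonzero entry is positive): u = (2, 1, -1).
  ||u|| = √((2)² + (1)² + (-1)²) = √(6) ≈ 2.4495,  v_1 = u/||u|| ≈ (0.8165, 0.4082, -0.4082) (||v_1|| = 1).

λ_1 = 5,  λ_2 = 3,  λ_3 = 2;  v_1 ≈ (0.8165, 0.4082, -0.4082)


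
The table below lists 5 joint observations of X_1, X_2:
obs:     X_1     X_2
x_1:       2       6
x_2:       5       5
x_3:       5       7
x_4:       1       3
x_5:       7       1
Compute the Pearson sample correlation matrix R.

Step 1 — column means:
  mean(X_1) = (2 + 5 + 5 + 1 + 7) / 5 = 20/5 = 4
  mean(X_2) = (6 + 5 + 7 + 3 + 1) / 5 = 22/5 = 4.4

Step 2 — sample variances and covariances s[i,j] = (1/(n-1)) · Σ_k (x_{k,i} - mean_i) · (x_{k,j} - mean_j), with n-1 = 4:
  s[X_1,X_1] = ((-2)·(-2) + (1)·(1) + (1)·(1) + (-3)·(-3) + (3)·(3)) / 4 = 24/4 = 6
  s[X_1,X_2] = ((-2)·(1.6) + (1)·(0.6) + (1)·(2.6) + (-3)·(-1.4) + (3)·(-3.4)) / 4 = -6/4 = -1.5
  s[X_2,X_2] = ((1.6)·(1.6) + (0.6)·(0.6) + (2.6)·(2.6) + (-1.4)·(-1.4) + (-3.4)·(-3.4)) / 4 = 23.2/4 = 5.8
  Sample standard deviations s_i = √(s[i,i]):
  s(X_1) = √(6) = 2.4495
  s(X_2) = √(5.8) = 2.4083

Step 3 — r_{ij} = s_{ij} / (s_i · s_j):
  r[X_1,X_1] = 1 (diagonal).
  r[X_1,X_2] = -1.5 / (2.4495 · 2.4083) = -1.5 / 5.8992 = -0.2543
  r[X_2,X_2] = 1 (diagonal).

R is symmetric with unit diagonal. Assembling:

R = [[1, -0.2543],
 [-0.2543, 1]]


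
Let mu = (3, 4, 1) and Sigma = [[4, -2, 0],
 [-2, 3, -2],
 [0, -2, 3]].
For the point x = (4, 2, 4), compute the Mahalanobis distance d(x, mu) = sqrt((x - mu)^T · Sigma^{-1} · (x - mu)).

Step 1 — centre the observation: (x - mu) = (1, -2, 3).

Step 2 — invert Sigma (cofactor / det for 3×3, or solve directly):
  Sigma^{-1} = [[0.625, 0.75, 0.5],
 [0.75, 1.5, 1],
 [0.5, 1, 1]].

Step 3 — form the quadratic (x - mu)^T · Sigma^{-1} · (x - mu):
  Sigma^{-1} · (x - mu) = (0.625, 0.75, 1.5).
  (x - mu)^T · [Sigma^{-1} · (x - mu)] = (1)·(0.625) + (-2)·(0.75) + (3)·(1.5) = 3.625.

Step 4 — take square root: d = √(3.625) ≈ 1.9039.

d(x, mu) = √(3.625) ≈ 1.9039


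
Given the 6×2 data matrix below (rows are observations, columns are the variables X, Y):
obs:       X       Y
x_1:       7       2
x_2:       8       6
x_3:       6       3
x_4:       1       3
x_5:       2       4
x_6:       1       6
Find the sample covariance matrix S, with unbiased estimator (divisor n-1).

Step 1 — column means:
  mean(X) = (7 + 8 + 6 + 1 + 2 + 1) / 6 = 25/6 = 4.1667
  mean(Y) = (2 + 6 + 3 + 3 + 4 + 6) / 6 = 24/6 = 4

Step 2 — sample covariance S[i,j] = (1/(n-1)) · Σ_k (x_{k,i} - mean_i) · (x_{k,j} - mean_j), with n-1 = 5.
  S[X,X] = ((2.8333)·(2.8333) + (3.8333)·(3.8333) + (1.8333)·(1.8333) + (-3.1667)·(-3.1667) + (-2.1667)·(-2.1667) + (-3.1667)·(-3.1667)) / 5 = 50.8333/5 = 10.1667
  S[X,Y] = ((2.8333)·(-2) + (3.8333)·(2) + (1.8333)·(-1) + (-3.1667)·(-1) + (-2.1667)·(0) + (-3.1667)·(2)) / 5 = -3/5 = -0.6
  S[Y,Y] = ((-2)·(-2) + (2)·(2) + (-1)·(-1) + (-1)·(-1) + (0)·(0) + (2)·(2)) / 5 = 14/5 = 2.8

S is symmetric (S[j,i] = S[i,j]). Assembling:

S = [[10.1667, -0.6],
 [-0.6, 2.8]]


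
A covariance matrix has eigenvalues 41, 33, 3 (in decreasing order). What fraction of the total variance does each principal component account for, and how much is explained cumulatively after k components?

Step 1 — total variance = trace(Sigma) = Σ λ_i = 41 + 33 + 3 = 77.

Step 2 — fraction explained by component i = λ_i / Σ λ:
  PC1: 41/77 = 0.5325
  PC2: 33/77 = 0.4286
  PC3: 3/77 = 0.039

Step 3 — cumulative fraction after k components = (λ_1 + ... + λ_k) / Σ λ:
  k = 1: 41/77 = 0.5325
  k = 2: (41 + 33)/77 = 74/77 = 0.961
  k = 3: (41 + 33 + 3)/77 = 77/77 = 1

Summary (fraction, with percent):

explained: PC1 0.5325 (53.25%), PC2 0.4286 (42.86%), PC3 0.039 (3.9%);  cumulative: 0.5325, 0.961, 1


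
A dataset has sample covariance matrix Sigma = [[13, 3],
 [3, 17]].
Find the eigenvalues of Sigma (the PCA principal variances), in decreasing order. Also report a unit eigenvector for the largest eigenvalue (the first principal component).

Step 1 — characteristic polynomial of 2×2 Sigma:
  det(Sigma - λI) = λ² - trace · λ + det = 0.
  trace = 13 + 17 = 30, det = 13·17 - (3)² = 212.
Step 2 — discriminant:
  Δ = trace² - 4·det = 900 - 848 = 52.
Step 3 — eigenvalues:
  λ = (trace ± √Δ)/2 = (30 ± 7.2111)/2,
  λ_1 = 18.6056,  λ_2 = 11.3944.

Step 4 — unit eigenvector for λ_1: solve (Sigma - λ_1 I)v = 0. First row:
  (13 - 18.6056)·v_x + (3)·v_y = 0, i.e. (-5.6056)·v_x + (3)·v_y = 0,
  so v ∝ (b, λ_1 - a) = (3, 5.6056) = u.
  ||u|| = √((3)² + (5.6056)²) = √(40.4222) ≈ 6.3578,
  v_1 = u/||u|| ≈ (0.4719, 0.8817) (||v_1|| = 1).

λ_1 = 18.6056,  λ_2 = 11.3944;  v_1 ≈ (0.4719, 0.8817)


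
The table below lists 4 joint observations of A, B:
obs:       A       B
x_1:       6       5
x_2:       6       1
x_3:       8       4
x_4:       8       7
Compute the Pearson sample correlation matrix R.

Step 1 — column means:
  mean(A) = (6 + 6 + 8 + 8) / 4 = 28/4 = 7
  mean(B) = (5 + 1 + 4 + 7) / 4 = 17/4 = 4.25

Step 2 — sample variances and covariances s[i,j] = (1/(n-1)) · Σ_k (x_{k,i} - mean_i) · (x_{k,j} - mean_j), with n-1 = 3:
  s[A,A] = ((-1)·(-1) + (-1)·(-1) + (1)·(1) + (1)·(1)) / 3 = 4/3 = 1.3333
  s[A,B] = ((-1)·(0.75) + (-1)·(-3.25) + (1)·(-0.25) + (1)·(2.75)) / 3 = 5/3 = 1.6667
  s[B,B] = ((0.75)·(0.75) + (-3.25)·(-3.25) + (-0.25)·(-0.25) + (2.75)·(2.75)) / 3 = 18.75/3 = 6.25
  Sample standard deviations s_i = √(s[i,i]):
  s(A) = √(1.3333) = 1.1547
  s(B) = √(6.25) = 2.5

Step 3 — r_{ij} = s_{ij} / (s_i · s_j):
  r[A,A] = 1 (diagonal).
  r[A,B] = 1.6667 / (1.1547 · 2.5) = 1.6667 / 2.8868 = 0.5774
  r[B,B] = 1 (diagonal).

R is symmetric with unit diagonal. Assembling:

R = [[1, 0.5774],
 [0.5774, 1]]


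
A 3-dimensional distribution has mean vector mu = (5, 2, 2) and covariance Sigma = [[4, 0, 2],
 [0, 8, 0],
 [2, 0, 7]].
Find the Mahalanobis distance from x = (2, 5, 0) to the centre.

Step 1 — centre the observation: (x - mu) = (-3, 3, -2).

Step 2 — invert Sigma (cofactor / det for 3×3, or solve directly):
  Sigma^{-1} = [[0.2917, 0, -0.0833],
 [0, 0.125, 0],
 [-0.0833, 0, 0.1667]].

Step 3 — form the quadratic (x - mu)^T · Sigma^{-1} · (x - mu):
  Sigma^{-1} · (x - mu) = (-0.7083, 0.375, -0.0833).
  (x - mu)^T · [Sigma^{-1} · (x - mu)] = (-3)·(-0.7083) + (3)·(0.375) + (-2)·(-0.0833) = 3.4167.

Step 4 — take square root: d = √(3.4167) ≈ 1.8484.

d(x, mu) = √(3.4167) ≈ 1.8484


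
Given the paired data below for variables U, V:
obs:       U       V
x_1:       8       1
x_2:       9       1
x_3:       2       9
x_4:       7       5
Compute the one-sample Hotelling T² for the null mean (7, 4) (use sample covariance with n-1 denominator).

Step 1 — sample mean vector:
  mean(U) = (8 + 9 + 2 + 7) / 4 = 26/4 = 6.5
  mean(V) = (1 + 1 + 9 + 5) / 4 = 16/4 = 4
  x̄ = (6.5, 4),  deviation x̄ - mu_0 = (6.5, 4) - (7, 4) = (-0.5, 0).

Step 2 — sample covariance matrix, S[i,j] = (1/(n-1)) · Σ_k (x_{k,i} - mean_i) · (x_{k,j} - mean_j), divisor n-1 = 3:
  S[U,U] = ((1.5)·(1.5) + (2.5)·(2.5) + (-4.5)·(-4.5) + (0.5)·(0.5)) / 3 = 29/3 = 9.6667
  S[U,V] = ((1.5)·(-3) + (2.5)·(-3) + (-4.5)·(5) + (0.5)·(1)) / 3 = -34/3 = -11.3333
  S[V,V] = ((-3)·(-3) + (-3)·(-3) + (5)·(5) + (1)·(1)) / 3 = 44/3 = 14.6667
  S = [[9.6667, -11.3333],
 [-11.3333, 14.6667]].

Step 3 — invert S. det(S) = 9.6667·14.6667 - (-11.3333)² = 13.3333.
  S^{-1} = (1/det) · [[d, -b], [-b, a]] = [[1.1, 0.85],
 [0.85, 0.725]].

Step 4 — quadratic form (x̄ - mu_0)^T · S^{-1} · (x̄ - mu_0):
  S^{-1} · (x̄ - mu_0) = (-0.55, -0.425),
  (x̄ - mu_0)^T · [...] = (-0.5)·(-0.55) + (0)·(-0.425) = 0.275.

Step 5 — scale by n: T² = 4 · 0.275 = 1.1.

T² ≈ 1.1


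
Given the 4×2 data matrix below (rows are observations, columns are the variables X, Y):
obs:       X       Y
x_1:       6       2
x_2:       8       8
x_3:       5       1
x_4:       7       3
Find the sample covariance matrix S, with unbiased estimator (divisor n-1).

Step 1 — column means:
  mean(X) = (6 + 8 + 5 + 7) / 4 = 26/4 = 6.5
  mean(Y) = (2 + 8 + 1 + 3) / 4 = 14/4 = 3.5

Step 2 — sample covariance S[i,j] = (1/(n-1)) · Σ_k (x_{k,i} - mean_i) · (x_{k,j} - mean_j), with n-1 = 3.
  S[X,X] = ((-0.5)·(-0.5) + (1.5)·(1.5) + (-1.5)·(-1.5) + (0.5)·(0.5)) / 3 = 5/3 = 1.6667
  S[X,Y] = ((-0.5)·(-1.5) + (1.5)·(4.5) + (-1.5)·(-2.5) + (0.5)·(-0.5)) / 3 = 11/3 = 3.6667
  S[Y,Y] = ((-1.5)·(-1.5) + (4.5)·(4.5) + (-2.5)·(-2.5) + (-0.5)·(-0.5)) / 3 = 29/3 = 9.6667

S is symmetric (S[j,i] = S[i,j]). Assembling:

S = [[1.6667, 3.6667],
 [3.6667, 9.6667]]


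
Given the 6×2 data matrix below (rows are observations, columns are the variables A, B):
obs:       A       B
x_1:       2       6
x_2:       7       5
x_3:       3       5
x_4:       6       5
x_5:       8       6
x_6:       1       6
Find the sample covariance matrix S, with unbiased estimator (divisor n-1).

Step 1 — column means:
  mean(A) = (2 + 7 + 3 + 6 + 8 + 1) / 6 = 27/6 = 4.5
  mean(B) = (6 + 5 + 5 + 5 + 6 + 6) / 6 = 33/6 = 5.5

Step 2 — sample covariance S[i,j] = (1/(n-1)) · Σ_k (x_{k,i} - mean_i) · (x_{k,j} - mean_j), with n-1 = 5.
  S[A,A] = ((-2.5)·(-2.5) + (2.5)·(2.5) + (-1.5)·(-1.5) + (1.5)·(1.5) + (3.5)·(3.5) + (-3.5)·(-3.5)) / 5 = 41.5/5 = 8.3
  S[A,B] = ((-2.5)·(0.5) + (2.5)·(-0.5) + (-1.5)·(-0.5) + (1.5)·(-0.5) + (3.5)·(0.5) + (-3.5)·(0.5)) / 5 = -2.5/5 = -0.5
  S[B,B] = ((0.5)·(0.5) + (-0.5)·(-0.5) + (-0.5)·(-0.5) + (-0.5)·(-0.5) + (0.5)·(0.5) + (0.5)·(0.5)) / 5 = 1.5/5 = 0.3

S is symmetric (S[j,i] = S[i,j]). Assembling:

S = [[8.3, -0.5],
 [-0.5, 0.3]]


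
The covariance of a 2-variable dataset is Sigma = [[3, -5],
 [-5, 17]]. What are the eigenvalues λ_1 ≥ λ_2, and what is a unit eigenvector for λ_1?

Step 1 — characteristic polynomial of 2×2 Sigma:
  det(Sigma - λI) = λ² - trace · λ + det = 0.
  trace = 3 + 17 = 20, det = 3·17 - (-5)² = 26.
Step 2 — discriminant:
  Δ = trace² - 4·det = 400 - 104 = 296.
Step 3 — eigenvalues:
  λ = (trace ± √Δ)/2 = (20 ± 17.2047)/2,
  λ_1 = 18.6023,  λ_2 = 1.3977.

Step 4 — unit eigenvector for λ_1: solve (Sigma - λ_1 I)v = 0. First row:
  (3 - 18.6023)·v_x + (-5)·v_y = 0, i.e. (-15.6023)·v_x + (-5)·v_y = 0,
  so v ∝ (b, λ_1 - a) = (-5, 15.6023); multiply by -1 so the first entry is positive: u = (5, -15.6023).
  ||u|| = √((5)² + (-15.6023)²) = √(268.4326) ≈ 16.3839,
  v_1 = u/||u|| ≈ (0.3052, -0.9523) (||v_1|| = 1).

λ_1 = 18.6023,  λ_2 = 1.3977;  v_1 ≈ (0.3052, -0.9523)


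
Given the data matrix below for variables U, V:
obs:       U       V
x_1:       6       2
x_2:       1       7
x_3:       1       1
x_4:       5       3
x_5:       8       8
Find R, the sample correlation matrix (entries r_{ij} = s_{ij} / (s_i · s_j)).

Step 1 — column means:
  mean(U) = (6 + 1 + 1 + 5 + 8) / 5 = 21/5 = 4.2
  mean(V) = (2 + 7 + 1 + 3 + 8) / 5 = 21/5 = 4.2

Step 2 — sample variances and covariances s[i,j] = (1/(n-1)) · Σ_k (x_{k,i} - mean_i) · (x_{k,j} - mean_j), with n-1 = 4:
  s[U,U] = ((1.8)·(1.8) + (-3.2)·(-3.2) + (-3.2)·(-3.2) + (0.8)·(0.8) + (3.8)·(3.8)) / 4 = 38.8/4 = 9.7
  s[U,V] = ((1.8)·(-2.2) + (-3.2)·(2.8) + (-3.2)·(-3.2) + (0.8)·(-1.2) + (3.8)·(3.8)) / 4 = 10.8/4 = 2.7
  s[V,V] = ((-2.2)·(-2.2) + (2.8)·(2.8) + (-3.2)·(-3.2) + (-1.2)·(-1.2) + (3.8)·(3.8)) / 4 = 38.8/4 = 9.7
  Sample standard deviations s_i = √(s[i,i]):
  s(U) = √(9.7) = 3.1145
  s(V) = √(9.7) = 3.1145

Step 3 — r_{ij} = s_{ij} / (s_i · s_j):
  r[U,U] = 1 (diagonal).
  r[U,V] = 2.7 / (3.1145 · 3.1145) = 2.7 / 9.7 = 0.2784
  r[V,V] = 1 (diagonal).

R is symmetric with unit diagonal. Assembling:

R = [[1, 0.2784],
 [0.2784, 1]]


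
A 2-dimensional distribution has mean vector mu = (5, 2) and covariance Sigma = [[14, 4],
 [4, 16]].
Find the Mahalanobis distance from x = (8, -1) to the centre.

Step 1 — centre the observation: (x - mu) = (3, -3).

Step 2 — invert Sigma. det(Sigma) = 14·16 - (4)² = 208.
  Sigma^{-1} = (1/det) · [[d, -b], [-b, a]] = [[0.0769, -0.0192],
 [-0.0192, 0.0673]].

Step 3 — form the quadratic (x - mu)^T · Sigma^{-1} · (x - mu):
  Sigma^{-1} · (x - mu) = (0.2885, -0.2596).
  (x - mu)^T · [Sigma^{-1} · (x - mu)] = (3)·(0.2885) + (-3)·(-0.2596) = 1.6442.

Step 4 — take square root: d = √(1.6442) ≈ 1.2823.

d(x, mu) = √(1.6442) ≈ 1.2823


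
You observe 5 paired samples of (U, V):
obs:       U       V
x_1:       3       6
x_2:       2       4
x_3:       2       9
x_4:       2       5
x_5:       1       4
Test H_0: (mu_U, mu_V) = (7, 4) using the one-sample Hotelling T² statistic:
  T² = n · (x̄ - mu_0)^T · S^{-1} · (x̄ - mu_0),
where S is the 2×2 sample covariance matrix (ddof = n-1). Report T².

Step 1 — sample mean vector:
  mean(U) = (3 + 2 + 2 + 2 + 1) / 5 = 10/5 = 2
  mean(V) = (6 + 4 + 9 + 5 + 4) / 5 = 28/5 = 5.6
  x̄ = (2, 5.6),  deviation x̄ - mu_0 = (2, 5.6) - (7, 4) = (-5, 1.6).

Step 2 — sample covariance matrix, S[i,j] = (1/(n-1)) · Σ_k (x_{k,i} - mean_i) · (x_{k,j} - mean_j), divisor n-1 = 4:
  S[U,U] = ((1)·(1) + (0)·(0) + (0)·(0) + (0)·(0) + (-1)·(-1)) / 4 = 2/4 = 0.5
  S[U,V] = ((1)·(0.4) + (0)·(-1.6) + (0)·(3.4) + (0)·(-0.6) + (-1)·(-1.6)) / 4 = 2/4 = 0.5
  S[V,V] = ((0.4)·(0.4) + (-1.6)·(-1.6) + (3.4)·(3.4) + (-0.6)·(-0.6) + (-1.6)·(-1.6)) / 4 = 17.2/4 = 4.3
  S = [[0.5, 0.5],
 [0.5, 4.3]].

Step 3 — invert S. det(S) = 0.5·4.3 - (0.5)² = 1.9.
  S^{-1} = (1/det) · [[d, -b], [-b, a]] = [[2.2632, -0.2632],
 [-0.2632, 0.2632]].

Step 4 — quadratic form (x̄ - mu_0)^T · S^{-1} · (x̄ - mu_0):
  S^{-1} · (x̄ - mu_0) = (-11.7368, 1.7368),
  (x̄ - mu_0)^T · [...] = (-5)·(-11.7368) + (1.6)·(1.7368) = 61.4632.

Step 5 — scale by n: T² = 5 · 61.4632 = 307.3158.

T² ≈ 307.3158


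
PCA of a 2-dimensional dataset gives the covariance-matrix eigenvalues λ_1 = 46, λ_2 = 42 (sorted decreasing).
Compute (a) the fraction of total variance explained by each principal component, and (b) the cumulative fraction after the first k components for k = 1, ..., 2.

Step 1 — total variance = trace(Sigma) = Σ λ_i = 46 + 42 = 88.

Step 2 — fraction explained by component i = λ_i / Σ λ:
  PC1: 46/88 = 0.5227
  PC2: 42/88 = 0.4773

Step 3 — cumulative fraction after k components = (λ_1 + ... + λ_k) / Σ λ:
  k = 1: 46/88 = 0.5227
  k = 2: (46 + 42)/88 = 88/88 = 1

Summary (fraction, with percent):

explained: PC1 0.5227 (52.27%), PC2 0.4773 (47.73%);  cumulative: 0.5227, 1


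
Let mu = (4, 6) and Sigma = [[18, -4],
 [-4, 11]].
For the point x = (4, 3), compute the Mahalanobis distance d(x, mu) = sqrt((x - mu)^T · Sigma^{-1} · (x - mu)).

Step 1 — centre the observation: (x - mu) = (0, -3).

Step 2 — invert Sigma. det(Sigma) = 18·11 - (-4)² = 182.
  Sigma^{-1} = (1/det) · [[d, -b], [-b, a]] = [[0.0604, 0.022],
 [0.022, 0.0989]].

Step 3 — form the quadratic (x - mu)^T · Sigma^{-1} · (x - mu):
  Sigma^{-1} · (x - mu) = (-0.0659, -0.2967).
  (x - mu)^T · [Sigma^{-1} · (x - mu)] = (0)·(-0.0659) + (-3)·(-0.2967) = 0.8901.

Step 4 — take square root: d = √(0.8901) ≈ 0.9435.

d(x, mu) = √(0.8901) ≈ 0.9435


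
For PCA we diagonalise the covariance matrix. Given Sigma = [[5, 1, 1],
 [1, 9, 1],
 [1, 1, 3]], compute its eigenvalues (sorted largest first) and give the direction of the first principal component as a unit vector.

Step 1 — characteristic polynomial p(λ) = det(λI - Sigma) = λ³ - tr·λ² + c_1·λ - det, where tr = trace, c_1 = sum of the principal 2×2 minors, det = det(Sigma):
  tr = 5 + 9 + 3 = 17,
  c_1 = (5·9 - (1)²) + (5·3 - (1)²) + (9·3 - (1)²) = 44 + 14 + 26 = 84,
  det = 5·(9·3 - (1)²) - (1)·((1)·3 - (1)·(1)) + (1)·((1)·(1) - 9·(1)) = 5·(26) - (1)·(2) + (1)·(-8) = 120.
  So p(λ) = λ³ - 17λ² + 84λ - 120.
Step 2 — look for an integer root (rational root theorem: any rational root is an integer divisor of 120). Testing λ = 5:
  p(5) = 125 - 425 + 420 - 120 = 0  ✓
  Dividing out (λ - 5): p(λ) = (λ - 5)(λ² - 12λ + 24).
Step 3 — remaining eigenvalues from the quadratic λ² - 12λ + 24 = 0:
  Δ = 12² - 4·24 = 144 - 96 = 48,  λ = (12 ± √48)/2 = (12 ± 6.9282)/2 ≈ 9.4641 or 2.5359.
  Sorted: λ_1 = 9.4641,  λ_2 = 5,  λ_3 = 2.5359  (check: sum = 17 = tr ✓).

Step 4 — unit eigenvector for λ_1 ≈ 9.4641: v spans the null space of (Sigma - λ_1 I), whose rows are
  r_1 = (-4.4641, 1, 1),  r_2 = (1, -0.4641, 1),  r_3 = (1, 1, -6.4641).
  v is orthogonal to every row, so take v ∝ r_1 × r_2 = ((1)·(1) - (1)·(-0.4641), (1)·(1) - (-4.4641)·(1), (-4.4641)·(-0.4641) - (1)·(1)) ≈ (1.4641, 5.4641, 1.0718).
  Let u = (1.4641, 5.4641, 1.0718).
  ||u|| = √((1.4641)² + (5.4641)² + (1.0718)²) = √(33.1487) ≈ 5.7575,  v_1 = u/||u|| ≈ (0.2543, 0.949, 0.1862) (||v_1|| = 1).

λ_1 = 9.4641,  λ_2 = 5,  λ_3 = 2.5359;  v_1 ≈ (0.2543, 0.949, 0.1862)


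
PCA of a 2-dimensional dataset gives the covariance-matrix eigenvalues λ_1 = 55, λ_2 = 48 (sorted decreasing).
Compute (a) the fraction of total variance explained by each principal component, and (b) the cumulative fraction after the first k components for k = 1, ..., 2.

Step 1 — total variance = trace(Sigma) = Σ λ_i = 55 + 48 = 103.

Step 2 — fraction explained by component i = λ_i / Σ λ:
  PC1: 55/103 = 0.534
  PC2: 48/103 = 0.466

Step 3 — cumulative fraction after k components = (λ_1 + ... + λ_k) / Σ λ:
  k = 1: 55/103 = 0.534
  k = 2: (55 + 48)/103 = 103/103 = 1

Summary (fraction, with percent):

explained: PC1 0.534 (53.4%), PC2 0.466 (46.6%);  cumulative: 0.534, 1


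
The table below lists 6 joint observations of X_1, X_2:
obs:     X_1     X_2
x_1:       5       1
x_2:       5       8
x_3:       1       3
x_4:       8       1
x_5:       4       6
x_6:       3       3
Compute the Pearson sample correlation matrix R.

Step 1 — column means:
  mean(X_1) = (5 + 5 + 1 + 8 + 4 + 3) / 6 = 26/6 = 4.3333
  mean(X_2) = (1 + 8 + 3 + 1 + 6 + 3) / 6 = 22/6 = 3.6667

Step 2 — sample variances and covariances s[i,j] = (1/(n-1)) · Σ_k (x_{k,i} - mean_i) · (x_{k,j} - mean_j), with n-1 = 5:
  s[X_1,X_1] = ((0.6667)·(0.6667) + (0.6667)·(0.6667) + (-3.3333)·(-3.3333) + (3.6667)·(3.6667) + (-0.3333)·(-0.3333) + (-1.3333)·(-1.3333)) / 5 = 27.3333/5 = 5.4667
  s[X_1,X_2] = ((0.6667)·(-2.6667) + (0.6667)·(4.3333) + (-3.3333)·(-0.6667) + (3.6667)·(-2.6667) + (-0.3333)·(2.3333) + (-1.3333)·(-0.6667)) / 5 = -6.3333/5 = -1.2667
  s[X_2,X_2] = ((-2.6667)·(-2.6667) + (4.3333)·(4.3333) + (-0.6667)·(-0.6667) + (-2.6667)·(-2.6667) + (2.3333)·(2.3333) + (-0.6667)·(-0.6667)) / 5 = 39.3333/5 = 7.8667
  Sample standard deviations s_i = √(s[i,i]):
  s(X_1) = √(5.4667) = 2.3381
  s(X_2) = √(7.8667) = 2.8048

Step 3 — r_{ij} = s_{ij} / (s_i · s_j):
  r[X_1,X_1] = 1 (diagonal).
  r[X_1,X_2] = -1.2667 / (2.3381 · 2.8048) = -1.2667 / 6.5578 = -0.1932
  r[X_2,X_2] = 1 (diagonal).

R is symmetric with unit diagonal. Assembling:

R = [[1, -0.1932],
 [-0.1932, 1]]


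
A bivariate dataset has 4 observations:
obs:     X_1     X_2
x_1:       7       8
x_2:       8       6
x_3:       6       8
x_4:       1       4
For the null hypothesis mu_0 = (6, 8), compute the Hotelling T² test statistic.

Step 1 — sample mean vector:
  mean(X_1) = (7 + 8 + 6 + 1) / 4 = 22/4 = 5.5
  mean(X_2) = (8 + 6 + 8 + 4) / 4 = 26/4 = 6.5
  x̄ = (5.5, 6.5),  deviation x̄ - mu_0 = (5.5, 6.5) - (6, 8) = (-0.5, -1.5).

Step 2 — sample covariance matrix, S[i,j] = (1/(n-1)) · Σ_k (x_{k,i} - mean_i) · (x_{k,j} - mean_j), divisor n-1 = 3:
  S[X_1,X_1] = ((1.5)·(1.5) + (2.5)·(2.5) + (0.5)·(0.5) + (-4.5)·(-4.5)) / 3 = 29/3 = 9.6667
  S[X_1,X_2] = ((1.5)·(1.5) + (2.5)·(-0.5) + (0.5)·(1.5) + (-4.5)·(-2.5)) / 3 = 13/3 = 4.3333
  S[X_2,X_2] = ((1.5)·(1.5) + (-0.5)·(-0.5) + (1.5)·(1.5) + (-2.5)·(-2.5)) / 3 = 11/3 = 3.6667
  S = [[9.6667, 4.3333],
 [4.3333, 3.6667]].

Step 3 — invert S. det(S) = 9.6667·3.6667 - (4.3333)² = 16.6667.
  S^{-1} = (1/det) · [[d, -b], [-b, a]] = [[0.22, -0.26],
 [-0.26, 0.58]].

Step 4 — quadratic form (x̄ - mu_0)^T · S^{-1} · (x̄ - mu_0):
  S^{-1} · (x̄ - mu_0) = (0.28, -0.74),
  (x̄ - mu_0)^T · [...] = (-0.5)·(0.28) + (-1.5)·(-0.74) = 0.97.

Step 5 — scale by n: T² = 4 · 0.97 = 3.88.

T² ≈ 3.88


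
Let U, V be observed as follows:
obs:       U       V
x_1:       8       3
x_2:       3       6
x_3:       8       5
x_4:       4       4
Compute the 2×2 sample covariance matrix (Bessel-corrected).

Step 1 — column means:
  mean(U) = (8 + 3 + 8 + 4) / 4 = 23/4 = 5.75
  mean(V) = (3 + 6 + 5 + 4) / 4 = 18/4 = 4.5

Step 2 — sample covariance S[i,j] = (1/(n-1)) · Σ_k (x_{k,i} - mean_i) · (x_{k,j} - mean_j), with n-1 = 3.
  S[U,U] = ((2.25)·(2.25) + (-2.75)·(-2.75) + (2.25)·(2.25) + (-1.75)·(-1.75)) / 3 = 20.75/3 = 6.9167
  S[U,V] = ((2.25)·(-1.5) + (-2.75)·(1.5) + (2.25)·(0.5) + (-1.75)·(-0.5)) / 3 = -5.5/3 = -1.8333
  S[V,V] = ((-1.5)·(-1.5) + (1.5)·(1.5) + (0.5)·(0.5) + (-0.5)·(-0.5)) / 3 = 5/3 = 1.6667

S is symmetric (S[j,i] = S[i,j]). Assembling:

S = [[6.9167, -1.8333],
 [-1.8333, 1.6667]]


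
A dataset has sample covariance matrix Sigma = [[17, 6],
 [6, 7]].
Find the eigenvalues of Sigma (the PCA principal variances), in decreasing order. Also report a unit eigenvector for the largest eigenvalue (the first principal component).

Step 1 — characteristic polynomial of 2×2 Sigma:
  det(Sigma - λI) = λ² - trace · λ + det = 0.
  trace = 17 + 7 = 24, det = 17·7 - (6)² = 83.
Step 2 — discriminant:
  Δ = trace² - 4·det = 576 - 332 = 244.
Step 3 — eigenvalues:
  λ = (trace ± √Δ)/2 = (24 ± 15.6205)/2,
  λ_1 = 19.8102,  λ_2 = 4.1898.

Step 4 — unit eigenvector for λ_1: solve (Sigma - λ_1 I)v = 0. First row:
  (17 - 19.8102)·v_x + (6)·v_y = 0, i.e. (-2.8102)·v_x + (6)·v_y = 0,
  so v ∝ (b, λ_1 - a) = (6, 2.8102) = u.
  ||u|| = √((6)² + (2.8102)²) = √(43.8975) ≈ 6.6255,
  v_1 = u/||u|| ≈ (0.9056, 0.4242) (||v_1|| = 1).

λ_1 = 19.8102,  λ_2 = 4.1898;  v_1 ≈ (0.9056, 0.4242)


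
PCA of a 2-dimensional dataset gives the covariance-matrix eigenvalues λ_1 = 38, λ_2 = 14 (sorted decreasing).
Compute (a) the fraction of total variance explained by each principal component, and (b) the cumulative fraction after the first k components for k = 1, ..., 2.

Step 1 — total variance = trace(Sigma) = Σ λ_i = 38 + 14 = 52.

Step 2 — fraction explained by component i = λ_i / Σ λ:
  PC1: 38/52 = 0.7308
  PC2: 14/52 = 0.2692

Step 3 — cumulative fraction after k components = (λ_1 + ... + λ_k) / Σ λ:
  k = 1: 38/52 = 0.7308
  k = 2: (38 + 14)/52 = 52/52 = 1

Summary (fraction, with percent):

explained: PC1 0.7308 (73.08%), PC2 0.2692 (26.92%);  cumulative: 0.7308, 1


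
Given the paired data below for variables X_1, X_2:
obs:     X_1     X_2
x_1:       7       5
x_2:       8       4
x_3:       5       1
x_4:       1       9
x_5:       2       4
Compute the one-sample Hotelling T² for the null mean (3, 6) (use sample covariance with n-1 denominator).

Step 1 — sample mean vector:
  mean(X_1) = (7 + 8 + 5 + 1 + 2) / 5 = 23/5 = 4.6
  mean(X_2) = (5 + 4 + 1 + 9 + 4) / 5 = 23/5 = 4.6
  x̄ = (4.6, 4.6),  deviation x̄ - mu_0 = (4.6, 4.6) - (3, 6) = (1.6, -1.4).

Step 2 — sample covariance matrix, S[i,j] = (1/(n-1)) · Σ_k (x_{k,i} - mean_i) · (x_{k,j} - mean_j), divisor n-1 = 4:
  S[X_1,X_1] = ((2.4)·(2.4) + (3.4)·(3.4) + (0.4)·(0.4) + (-3.6)·(-3.6) + (-2.6)·(-2.6)) / 4 = 37.2/4 = 9.3
  S[X_1,X_2] = ((2.4)·(0.4) + (3.4)·(-0.6) + (0.4)·(-3.6) + (-3.6)·(4.4) + (-2.6)·(-0.6)) / 4 = -16.8/4 = -4.2
  S[X_2,X_2] = ((0.4)·(0.4) + (-0.6)·(-0.6) + (-3.6)·(-3.6) + (4.4)·(4.4) + (-0.6)·(-0.6)) / 4 = 33.2/4 = 8.3
  S = [[9.3, -4.2],
 [-4.2, 8.3]].

Step 3 — invert S. det(S) = 9.3·8.3 - (-4.2)² = 59.55.
  S^{-1} = (1/det) · [[d, -b], [-b, a]] = [[0.1394, 0.0705],
 [0.0705, 0.1562]].

Step 4 — quadratic form (x̄ - mu_0)^T · S^{-1} · (x̄ - mu_0):
  S^{-1} · (x̄ - mu_0) = (0.1243, -0.1058),
  (x̄ - mu_0)^T · [...] = (1.6)·(0.1243) + (-1.4)·(-0.1058) = 0.3469.

Step 5 — scale by n: T² = 5 · 0.3469 = 1.7347.

T² ≈ 1.7347


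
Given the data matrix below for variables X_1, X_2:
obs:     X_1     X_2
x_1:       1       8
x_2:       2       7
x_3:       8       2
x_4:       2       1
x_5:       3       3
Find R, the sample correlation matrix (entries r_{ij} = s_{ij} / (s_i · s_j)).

Step 1 — column means:
  mean(X_1) = (1 + 2 + 8 + 2 + 3) / 5 = 16/5 = 3.2
  mean(X_2) = (8 + 7 + 2 + 1 + 3) / 5 = 21/5 = 4.2

Step 2 — sample variances and covariances s[i,j] = (1/(n-1)) · Σ_k (x_{k,i} - mean_i) · (x_{k,j} - mean_j), with n-1 = 4:
  s[X_1,X_1] = ((-2.2)·(-2.2) + (-1.2)·(-1.2) + (4.8)·(4.8) + (-1.2)·(-1.2) + (-0.2)·(-0.2)) / 4 = 30.8/4 = 7.7
  s[X_1,X_2] = ((-2.2)·(3.8) + (-1.2)·(2.8) + (4.8)·(-2.2) + (-1.2)·(-3.2) + (-0.2)·(-1.2)) / 4 = -18.2/4 = -4.55
  s[X_2,X_2] = ((3.8)·(3.8) + (2.8)·(2.8) + (-2.2)·(-2.2) + (-3.2)·(-3.2) + (-1.2)·(-1.2)) / 4 = 38.8/4 = 9.7
  Sample standard deviations s_i = √(s[i,i]):
  s(X_1) = √(7.7) = 2.7749
  s(X_2) = √(9.7) = 3.1145

Step 3 — r_{ij} = s_{ij} / (s_i · s_j):
  r[X_1,X_1] = 1 (diagonal).
  r[X_1,X_2] = -4.55 / (2.7749 · 3.1145) = -4.55 / 8.6423 = -0.5265
  r[X_2,X_2] = 1 (diagonal).

R is symmetric with unit diagonal. Assembling:

R = [[1, -0.5265],
 [-0.5265, 1]]


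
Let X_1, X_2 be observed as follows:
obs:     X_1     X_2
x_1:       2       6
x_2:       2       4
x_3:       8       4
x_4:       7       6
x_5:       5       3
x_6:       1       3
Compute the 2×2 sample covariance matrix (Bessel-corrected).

Step 1 — column means:
  mean(X_1) = (2 + 2 + 8 + 7 + 5 + 1) / 6 = 25/6 = 4.1667
  mean(X_2) = (6 + 4 + 4 + 6 + 3 + 3) / 6 = 26/6 = 4.3333

Step 2 — sample covariance S[i,j] = (1/(n-1)) · Σ_k (x_{k,i} - mean_i) · (x_{k,j} - mean_j), with n-1 = 5.
  S[X_1,X_1] = ((-2.1667)·(-2.1667) + (-2.1667)·(-2.1667) + (3.8333)·(3.8333) + (2.8333)·(2.8333) + (0.8333)·(0.8333) + (-3.1667)·(-3.1667)) / 5 = 42.8333/5 = 8.5667
  S[X_1,X_2] = ((-2.1667)·(1.6667) + (-2.1667)·(-0.3333) + (3.8333)·(-0.3333) + (2.8333)·(1.6667) + (0.8333)·(-1.3333) + (-3.1667)·(-1.3333)) / 5 = 3.6667/5 = 0.7333
  S[X_2,X_2] = ((1.6667)·(1.6667) + (-0.3333)·(-0.3333) + (-0.3333)·(-0.3333) + (1.6667)·(1.6667) + (-1.3333)·(-1.3333) + (-1.3333)·(-1.3333)) / 5 = 9.3333/5 = 1.8667

S is symmetric (S[j,i] = S[i,j]). Assembling:

S = [[8.5667, 0.7333],
 [0.7333, 1.8667]]
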